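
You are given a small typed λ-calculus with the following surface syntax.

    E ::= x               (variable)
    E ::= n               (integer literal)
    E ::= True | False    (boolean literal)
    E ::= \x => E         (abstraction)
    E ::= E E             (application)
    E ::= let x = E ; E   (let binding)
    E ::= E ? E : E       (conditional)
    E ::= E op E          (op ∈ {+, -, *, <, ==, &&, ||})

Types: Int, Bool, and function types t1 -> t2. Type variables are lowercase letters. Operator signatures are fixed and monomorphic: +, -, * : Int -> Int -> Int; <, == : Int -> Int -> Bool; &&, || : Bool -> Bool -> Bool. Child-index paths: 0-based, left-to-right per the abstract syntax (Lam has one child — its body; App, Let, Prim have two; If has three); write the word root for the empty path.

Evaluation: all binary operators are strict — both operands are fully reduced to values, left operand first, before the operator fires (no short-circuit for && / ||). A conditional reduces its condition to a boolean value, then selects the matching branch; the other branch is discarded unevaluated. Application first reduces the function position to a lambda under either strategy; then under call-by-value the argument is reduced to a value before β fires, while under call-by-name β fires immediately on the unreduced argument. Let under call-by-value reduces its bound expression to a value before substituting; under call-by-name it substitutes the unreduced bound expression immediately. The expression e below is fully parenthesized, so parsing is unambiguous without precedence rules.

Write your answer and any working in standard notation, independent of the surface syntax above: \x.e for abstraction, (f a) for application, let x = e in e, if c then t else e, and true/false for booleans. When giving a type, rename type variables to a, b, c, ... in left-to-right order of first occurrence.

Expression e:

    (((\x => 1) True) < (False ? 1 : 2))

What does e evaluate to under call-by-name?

Answer: true

Derivation:
step 0: (((\x.1) true) < (if false then 1 else 2))
step 1: [beta@0] (1 < (if false then 1 else 2))
step 2: [if@1] (1 < 2)
step 3: [delta@root] true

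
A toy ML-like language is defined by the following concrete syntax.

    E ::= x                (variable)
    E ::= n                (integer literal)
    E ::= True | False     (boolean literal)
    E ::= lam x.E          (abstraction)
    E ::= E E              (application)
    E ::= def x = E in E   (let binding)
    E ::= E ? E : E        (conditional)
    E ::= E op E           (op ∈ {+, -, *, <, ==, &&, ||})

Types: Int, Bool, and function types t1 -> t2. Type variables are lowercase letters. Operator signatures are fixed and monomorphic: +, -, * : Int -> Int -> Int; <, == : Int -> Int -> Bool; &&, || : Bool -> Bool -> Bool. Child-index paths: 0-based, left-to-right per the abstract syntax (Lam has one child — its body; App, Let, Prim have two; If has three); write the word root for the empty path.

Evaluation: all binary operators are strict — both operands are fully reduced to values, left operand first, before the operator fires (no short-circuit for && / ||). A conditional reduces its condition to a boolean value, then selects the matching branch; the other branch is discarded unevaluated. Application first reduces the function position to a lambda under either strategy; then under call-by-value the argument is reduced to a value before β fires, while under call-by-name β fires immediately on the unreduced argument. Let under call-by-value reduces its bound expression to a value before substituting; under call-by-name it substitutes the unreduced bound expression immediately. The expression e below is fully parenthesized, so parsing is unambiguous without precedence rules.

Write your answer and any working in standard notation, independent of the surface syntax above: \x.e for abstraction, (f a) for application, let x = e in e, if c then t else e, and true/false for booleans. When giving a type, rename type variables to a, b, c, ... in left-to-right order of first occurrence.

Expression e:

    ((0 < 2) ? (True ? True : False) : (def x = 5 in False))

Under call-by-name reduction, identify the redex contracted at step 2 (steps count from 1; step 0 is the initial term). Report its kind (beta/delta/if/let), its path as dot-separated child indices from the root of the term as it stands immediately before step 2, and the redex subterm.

Answer: if at root : (if true then (if true then true else false) else (let x = 5 in false))

Derivation:
step 0: (if (0 < 2) then (if true then true else false) else (let x = 5 in false))
step 1: [delta@0] (if true then (if true then true else false) else (let x = 5 in false))
step 2: [if@root] (if true then true else false)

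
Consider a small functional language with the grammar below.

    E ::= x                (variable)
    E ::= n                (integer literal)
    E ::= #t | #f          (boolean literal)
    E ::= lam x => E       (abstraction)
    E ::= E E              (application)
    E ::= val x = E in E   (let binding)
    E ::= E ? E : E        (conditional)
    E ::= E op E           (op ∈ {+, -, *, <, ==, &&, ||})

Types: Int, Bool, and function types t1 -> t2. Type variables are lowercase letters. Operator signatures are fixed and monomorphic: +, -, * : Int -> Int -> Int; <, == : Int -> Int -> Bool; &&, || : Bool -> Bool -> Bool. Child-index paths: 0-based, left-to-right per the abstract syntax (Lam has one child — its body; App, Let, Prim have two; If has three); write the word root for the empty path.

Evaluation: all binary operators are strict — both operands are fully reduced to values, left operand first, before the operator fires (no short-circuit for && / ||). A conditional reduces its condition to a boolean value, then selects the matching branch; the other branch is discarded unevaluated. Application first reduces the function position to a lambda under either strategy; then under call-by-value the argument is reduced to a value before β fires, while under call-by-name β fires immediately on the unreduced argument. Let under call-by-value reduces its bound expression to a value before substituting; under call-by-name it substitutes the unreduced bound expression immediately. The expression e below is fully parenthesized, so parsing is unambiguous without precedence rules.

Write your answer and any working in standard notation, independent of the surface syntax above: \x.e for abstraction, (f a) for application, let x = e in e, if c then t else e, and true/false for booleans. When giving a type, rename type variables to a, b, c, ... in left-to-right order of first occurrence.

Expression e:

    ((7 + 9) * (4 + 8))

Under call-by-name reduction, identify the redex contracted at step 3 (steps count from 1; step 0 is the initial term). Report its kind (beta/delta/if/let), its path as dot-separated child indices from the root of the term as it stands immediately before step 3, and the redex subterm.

Derivation:
step 0: ((7 + 9) * (4 + 8))
step 1: [delta@0] (16 * (4 + 8))
step 2: [delta@1] (16 * 12)
step 3: [delta@root] 192

Answer: delta at root : (16 * 12)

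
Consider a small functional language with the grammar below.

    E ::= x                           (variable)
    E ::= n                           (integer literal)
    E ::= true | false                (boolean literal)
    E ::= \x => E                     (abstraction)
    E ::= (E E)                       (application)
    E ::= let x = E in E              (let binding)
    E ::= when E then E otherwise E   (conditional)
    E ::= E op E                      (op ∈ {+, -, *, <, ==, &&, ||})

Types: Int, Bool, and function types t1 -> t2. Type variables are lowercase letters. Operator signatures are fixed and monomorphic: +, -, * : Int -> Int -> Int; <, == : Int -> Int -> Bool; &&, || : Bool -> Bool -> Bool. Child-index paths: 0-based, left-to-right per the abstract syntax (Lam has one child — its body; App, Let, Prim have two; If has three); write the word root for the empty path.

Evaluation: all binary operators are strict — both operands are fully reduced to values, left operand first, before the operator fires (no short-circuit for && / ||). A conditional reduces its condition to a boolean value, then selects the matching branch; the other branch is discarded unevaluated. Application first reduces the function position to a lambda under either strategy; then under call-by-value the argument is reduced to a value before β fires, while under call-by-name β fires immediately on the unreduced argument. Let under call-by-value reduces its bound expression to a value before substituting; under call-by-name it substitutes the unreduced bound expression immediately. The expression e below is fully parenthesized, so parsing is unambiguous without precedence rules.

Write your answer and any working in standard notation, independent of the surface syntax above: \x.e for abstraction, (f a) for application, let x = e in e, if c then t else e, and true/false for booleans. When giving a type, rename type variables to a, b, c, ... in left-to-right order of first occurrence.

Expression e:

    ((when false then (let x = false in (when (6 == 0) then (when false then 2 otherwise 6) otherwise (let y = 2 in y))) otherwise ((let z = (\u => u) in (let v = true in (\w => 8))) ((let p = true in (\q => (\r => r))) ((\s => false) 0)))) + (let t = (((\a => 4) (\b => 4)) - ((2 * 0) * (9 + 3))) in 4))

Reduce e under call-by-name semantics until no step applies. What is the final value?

Trace:
step 0: ((if false then (let x = false in (if (6 == 0) then (if false then 2 else 6) else (let y = 2 in y))) else ((let z = (\u.u) in (let v = true in (\w.8))) ((let p = true in (\q.(\r.r))) ((\s.false) 0)))) + (let t = (((\a.4) (\b.4)) - ((2 * 0) * (9 + 3))) in 4))
step 1: [if@0] (((let z = (\u.u) in (let v = true in (\w.8))) ((let p = true in (\q.(\r.r))) ((\s.false) 0))) + (let t = (((\a.4) (\b.4)) - ((2 * 0) * (9 + 3))) in 4))
step 2: [let@0.0] (((let v = true in (\w.8)) ((let p = true in (\q.(\r.r))) ((\s.false) 0))) + (let t = (((\a.4) (\b.4)) - ((2 * 0) * (9 + 3))) in 4))
step 3: [let@0.0] (((\w.8) ((let p = true in (\q.(\r.r))) ((\s.false) 0))) + (let t = (((\a.4) (\b.4)) - ((2 * 0) * (9 + 3))) in 4))
step 4: [beta@0] (8 + (let t = (((\a.4) (\b.4)) - ((2 * 0) * (9 + 3))) in 4))
step 5: [let@1] (8 + 4)
step 6: [delta@root] 12

Answer: 12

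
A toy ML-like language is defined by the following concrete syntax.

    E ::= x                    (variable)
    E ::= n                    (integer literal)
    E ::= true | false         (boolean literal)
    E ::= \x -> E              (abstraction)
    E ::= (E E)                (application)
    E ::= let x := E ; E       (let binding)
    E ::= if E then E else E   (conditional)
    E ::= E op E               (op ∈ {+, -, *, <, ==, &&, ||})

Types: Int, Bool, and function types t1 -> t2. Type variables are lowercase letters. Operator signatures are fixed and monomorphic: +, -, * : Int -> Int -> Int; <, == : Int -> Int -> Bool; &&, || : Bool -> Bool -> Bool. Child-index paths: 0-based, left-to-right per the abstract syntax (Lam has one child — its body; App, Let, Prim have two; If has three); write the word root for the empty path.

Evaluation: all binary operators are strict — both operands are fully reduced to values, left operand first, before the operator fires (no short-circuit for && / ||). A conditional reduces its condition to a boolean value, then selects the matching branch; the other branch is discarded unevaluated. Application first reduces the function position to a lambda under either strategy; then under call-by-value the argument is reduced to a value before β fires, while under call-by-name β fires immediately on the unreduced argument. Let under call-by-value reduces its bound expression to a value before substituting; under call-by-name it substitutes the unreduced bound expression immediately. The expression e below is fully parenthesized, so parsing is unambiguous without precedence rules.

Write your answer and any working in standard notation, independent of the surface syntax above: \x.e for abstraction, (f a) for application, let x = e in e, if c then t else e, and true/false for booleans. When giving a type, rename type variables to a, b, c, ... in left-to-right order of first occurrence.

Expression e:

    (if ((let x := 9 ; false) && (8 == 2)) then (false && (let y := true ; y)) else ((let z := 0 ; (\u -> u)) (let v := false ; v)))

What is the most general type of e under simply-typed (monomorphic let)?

Working:
let x : Int
  unify Bool ~ Bool
  unify Int ~ Int
  unify Int ~ Int
  unify Bool ~ Bool
  unify Bool ~ Bool
  unify Bool ~ Bool
let y : Bool
y : Bool
  unify Bool ~ Bool
let z : Int
u : a
\u._ : a -> a
let v : Bool
v : Bool
  unify a -> a ~ Bool -> b
  unify a ~ Bool
  unify Bool ~ b
_ _ : Bool
  unify Bool ~ Bool

Answer: Bool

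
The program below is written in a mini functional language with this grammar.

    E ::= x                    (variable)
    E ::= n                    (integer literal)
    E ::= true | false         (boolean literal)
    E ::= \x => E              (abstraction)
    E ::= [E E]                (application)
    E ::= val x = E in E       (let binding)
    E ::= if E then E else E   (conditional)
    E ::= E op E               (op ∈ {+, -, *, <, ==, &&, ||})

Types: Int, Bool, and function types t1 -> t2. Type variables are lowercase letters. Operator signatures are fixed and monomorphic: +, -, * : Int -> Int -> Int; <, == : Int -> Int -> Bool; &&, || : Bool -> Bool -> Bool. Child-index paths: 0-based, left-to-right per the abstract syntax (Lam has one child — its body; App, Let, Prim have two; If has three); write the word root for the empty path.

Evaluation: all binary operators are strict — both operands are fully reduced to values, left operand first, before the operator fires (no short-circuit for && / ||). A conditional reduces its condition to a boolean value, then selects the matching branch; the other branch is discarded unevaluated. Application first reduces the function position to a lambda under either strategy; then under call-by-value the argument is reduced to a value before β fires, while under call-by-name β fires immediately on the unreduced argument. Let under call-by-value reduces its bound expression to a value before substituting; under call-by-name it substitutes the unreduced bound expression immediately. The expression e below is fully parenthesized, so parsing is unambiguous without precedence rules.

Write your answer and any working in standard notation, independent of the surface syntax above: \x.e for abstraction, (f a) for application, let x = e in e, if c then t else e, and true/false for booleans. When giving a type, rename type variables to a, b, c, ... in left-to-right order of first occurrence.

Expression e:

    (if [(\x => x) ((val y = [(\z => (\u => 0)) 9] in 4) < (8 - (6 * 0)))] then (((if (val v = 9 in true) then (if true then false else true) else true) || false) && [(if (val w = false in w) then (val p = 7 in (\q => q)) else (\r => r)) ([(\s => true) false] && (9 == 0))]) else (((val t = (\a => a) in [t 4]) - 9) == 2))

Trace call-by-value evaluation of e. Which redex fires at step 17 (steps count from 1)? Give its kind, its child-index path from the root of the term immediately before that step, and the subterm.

Trace:
step 0: (if ((\x.x) ((let y = ((\z.(\u.0)) 9) in 4) < (8 - (6 * 0)))) then (((if (let v = 9 in true) then (if true then false else true) else true) || false) && ((if (let w = false in w) then (let p = 7 in (\q.q)) else (\r.r)) (((\s.true) false) && (9 == 0)))) else (((let t = (\a.a) in (t 4)) - 9) == 2))
step 1: [beta@0.1.0.0] (if ((\x.x) ((let y = (\u.0) in 4) < (8 - (6 * 0)))) then (((if (let v = 9 in true) then (if true then false else true) else true) || false) && ((if (let w = false in w) then (let p = 7 in (\q.q)) else (\r.r)) (((\s.true) false) && (9 == 0)))) else (((let t = (\a.a) in (t 4)) - 9) == 2))
step 2: [let@0.1.0] (if ((\x.x) (4 < (8 - (6 * 0)))) then (((if (let v = 9 in true) then (if true then false else true) else true) || false) && ((if (let w = false in w) then (let p = 7 in (\q.q)) else (\r.r)) (((\s.true) false) && (9 == 0)))) else (((let t = (\a.a) in (t 4)) - 9) == 2))
step 3: [delta@0.1.1.1] (if ((\x.x) (4 < (8 - 0))) then (((if (let v = 9 in true) then (if true then false else true) else true) || false) && ((if (let w = false in w) then (let p = 7 in (\q.q)) else (\r.r)) (((\s.true) false) && (9 == 0)))) else (((let t = (\a.a) in (t 4)) - 9) == 2))
step 4: [delta@0.1.1] (if ((\x.x) (4 < 8)) then (((if (let v = 9 in true) then (if true then false else true) else true) || false) && ((if (let w = false in w) then (let p = 7 in (\q.q)) else (\r.r)) (((\s.true) false) && (9 == 0)))) else (((let t = (\a.a) in (t 4)) - 9) == 2))
step 5: [delta@0.1] (if ((\x.x) true) then (((if (let v = 9 in true) then (if true then false else true) else true) || false) && ((if (let w = false in w) then (let p = 7 in (\q.q)) else (\r.r)) (((\s.true) false) && (9 == 0)))) else (((let t = (\a.a) in (t 4)) - 9) == 2))
step 6: [beta@0] (if true then (((if (let v = 9 in true) then (if true then false else true) else true) || false) && ((if (let w = false in w) then (let p = 7 in (\q.q)) else (\r.r)) (((\s.true) false) && (9 == 0)))) else (((let t = (\a.a) in (t 4)) - 9) == 2))
step 7: [if@root] (((if (let v = 9 in true) then (if true then false else true) else true) || false) && ((if (let w = false in w) then (let p = 7 in (\q.q)) else (\r.r)) (((\s.true) false) && (9 == 0))))
step 8: [let@0.0.0] (((if true then (if true then false else true) else true) || false) && ((if (let w = false in w) then (let p = 7 in (\q.q)) else (\r.r)) (((\s.true) false) && (9 == 0))))
step 9: [if@0.0] (((if true then false else true) || false) && ((if (let w = false in w) then (let p = 7 in (\q.q)) else (\r.r)) (((\s.true) false) && (9 == 0))))
step 10: [if@0.0] ((false || false) && ((if (let w = false in w) then (let p = 7 in (\q.q)) else (\r.r)) (((\s.true) false) && (9 == 0))))
step 11: [delta@0] (false && ((if (let w = false in w) then (let p = 7 in (\q.q)) else (\r.r)) (((\s.true) false) && (9 == 0))))
step 12: [let@1.0.0] (false && ((if false then (let p = 7 in (\q.q)) else (\r.r)) (((\s.true) false) && (9 == 0))))
step 13: [if@1.0] (false && ((\r.r) (((\s.true) false) && (9 == 0))))
step 14: [beta@1.1.0] (false && ((\r.r) (true && (9 == 0))))
step 15: [delta@1.1.1] (false && ((\r.r) (true && false)))
step 16: [delta@1.1] (false && ((\r.r) false))
step 17: [beta@1] (false && false)

Answer: beta at 1 : ((\r.r) false)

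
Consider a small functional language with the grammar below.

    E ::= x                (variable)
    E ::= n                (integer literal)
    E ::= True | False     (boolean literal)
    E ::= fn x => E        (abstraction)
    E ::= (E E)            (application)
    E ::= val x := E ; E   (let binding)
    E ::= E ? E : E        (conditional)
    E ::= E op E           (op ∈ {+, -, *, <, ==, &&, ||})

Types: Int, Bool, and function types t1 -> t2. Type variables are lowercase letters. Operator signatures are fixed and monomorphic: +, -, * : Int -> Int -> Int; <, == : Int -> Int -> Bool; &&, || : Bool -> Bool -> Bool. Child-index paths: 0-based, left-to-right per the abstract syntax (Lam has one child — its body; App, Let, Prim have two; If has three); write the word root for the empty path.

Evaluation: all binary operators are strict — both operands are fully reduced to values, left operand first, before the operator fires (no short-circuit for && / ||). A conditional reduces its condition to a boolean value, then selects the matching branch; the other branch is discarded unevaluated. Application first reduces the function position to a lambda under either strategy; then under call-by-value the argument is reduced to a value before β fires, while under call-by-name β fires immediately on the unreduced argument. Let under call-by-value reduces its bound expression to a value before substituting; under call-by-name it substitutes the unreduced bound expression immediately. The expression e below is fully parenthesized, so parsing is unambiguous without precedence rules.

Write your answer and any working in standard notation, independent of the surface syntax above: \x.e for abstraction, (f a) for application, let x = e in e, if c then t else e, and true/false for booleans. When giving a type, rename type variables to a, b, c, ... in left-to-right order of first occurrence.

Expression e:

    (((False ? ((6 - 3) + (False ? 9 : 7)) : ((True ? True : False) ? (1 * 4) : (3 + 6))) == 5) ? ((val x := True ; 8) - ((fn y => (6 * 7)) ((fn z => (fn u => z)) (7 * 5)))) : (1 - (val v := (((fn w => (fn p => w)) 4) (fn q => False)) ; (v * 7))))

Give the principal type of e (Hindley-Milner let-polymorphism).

Derivation:
  unify Bool ~ Bool
  unify Int ~ Int
  unify Int ~ Int
  unify Int ~ Int
  unify Bool ~ Bool
  unify Int ~ Int
  unify Int ~ Int
  unify Bool ~ Bool
  unify Bool ~ Bool
  unify Bool ~ Bool
  unify Int ~ Int
  unify Int ~ Int
  unify Int ~ Int
  unify Int ~ Int
  unify Int ~ Int
  unify Int ~ Int
  unify Int ~ Int
  unify Int ~ Int
  unify Bool ~ Bool
let x : Bool
  unify Int ~ Int
  unify Int ~ Int
  unify Int ~ Int
\y._ : a -> Int
z : b
\u._ : c -> b
\z._ : b -> c -> b
  unify Int ~ Int
  unify Int ~ Int
  unify b -> c -> b ~ Int -> d
  unify b ~ Int
  unify c -> Int ~ d
_ _ : c -> Int
  unify a -> Int ~ (c -> Int) -> e
  unify a ~ c -> Int
  unify Int ~ e
_ _ : Int
  unify Int ~ Int
  unify Int ~ Int
w : f
\p._ : g -> f
\w._ : f -> g -> f
  unify f -> g -> f ~ Int -> h
  unify f ~ Int
  unify g -> Int ~ h
_ _ : g -> Int
\q._ : i -> Bool
  unify g -> Int ~ (i -> Bool) -> j
  unify g ~ i -> Bool
  unify Int ~ j
_ _ : Int
let v : Int
v : Int
  unify Int ~ Int
  unify Int ~ Int
  unify Int ~ Int
  unify Int ~ Int

Answer: Int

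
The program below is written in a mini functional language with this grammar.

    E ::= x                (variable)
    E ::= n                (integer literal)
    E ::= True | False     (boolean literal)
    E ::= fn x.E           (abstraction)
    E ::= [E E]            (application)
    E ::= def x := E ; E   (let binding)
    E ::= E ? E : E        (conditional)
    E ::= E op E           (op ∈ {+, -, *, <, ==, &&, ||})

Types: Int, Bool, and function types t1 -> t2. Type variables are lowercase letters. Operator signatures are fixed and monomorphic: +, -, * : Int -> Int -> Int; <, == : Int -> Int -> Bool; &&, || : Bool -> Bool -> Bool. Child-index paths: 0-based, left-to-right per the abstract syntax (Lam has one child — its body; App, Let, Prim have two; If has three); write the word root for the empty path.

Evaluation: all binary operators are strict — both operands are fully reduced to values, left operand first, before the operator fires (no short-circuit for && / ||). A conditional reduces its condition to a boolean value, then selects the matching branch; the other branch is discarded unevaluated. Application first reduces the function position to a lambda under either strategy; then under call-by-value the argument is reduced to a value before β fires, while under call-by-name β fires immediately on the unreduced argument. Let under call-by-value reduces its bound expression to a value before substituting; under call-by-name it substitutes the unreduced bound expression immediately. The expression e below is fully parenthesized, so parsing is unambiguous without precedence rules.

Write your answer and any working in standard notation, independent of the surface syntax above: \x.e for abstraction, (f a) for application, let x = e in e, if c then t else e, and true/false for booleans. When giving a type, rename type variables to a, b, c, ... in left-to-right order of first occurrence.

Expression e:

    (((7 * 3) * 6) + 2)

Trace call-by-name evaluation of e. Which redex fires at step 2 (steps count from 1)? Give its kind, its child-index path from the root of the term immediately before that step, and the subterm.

Answer: delta at 0 : (21 * 6)

Trace:
step 0: (((7 * 3) * 6) + 2)
step 1: [delta@0.0] ((21 * 6) + 2)
step 2: [delta@0] (126 + 2)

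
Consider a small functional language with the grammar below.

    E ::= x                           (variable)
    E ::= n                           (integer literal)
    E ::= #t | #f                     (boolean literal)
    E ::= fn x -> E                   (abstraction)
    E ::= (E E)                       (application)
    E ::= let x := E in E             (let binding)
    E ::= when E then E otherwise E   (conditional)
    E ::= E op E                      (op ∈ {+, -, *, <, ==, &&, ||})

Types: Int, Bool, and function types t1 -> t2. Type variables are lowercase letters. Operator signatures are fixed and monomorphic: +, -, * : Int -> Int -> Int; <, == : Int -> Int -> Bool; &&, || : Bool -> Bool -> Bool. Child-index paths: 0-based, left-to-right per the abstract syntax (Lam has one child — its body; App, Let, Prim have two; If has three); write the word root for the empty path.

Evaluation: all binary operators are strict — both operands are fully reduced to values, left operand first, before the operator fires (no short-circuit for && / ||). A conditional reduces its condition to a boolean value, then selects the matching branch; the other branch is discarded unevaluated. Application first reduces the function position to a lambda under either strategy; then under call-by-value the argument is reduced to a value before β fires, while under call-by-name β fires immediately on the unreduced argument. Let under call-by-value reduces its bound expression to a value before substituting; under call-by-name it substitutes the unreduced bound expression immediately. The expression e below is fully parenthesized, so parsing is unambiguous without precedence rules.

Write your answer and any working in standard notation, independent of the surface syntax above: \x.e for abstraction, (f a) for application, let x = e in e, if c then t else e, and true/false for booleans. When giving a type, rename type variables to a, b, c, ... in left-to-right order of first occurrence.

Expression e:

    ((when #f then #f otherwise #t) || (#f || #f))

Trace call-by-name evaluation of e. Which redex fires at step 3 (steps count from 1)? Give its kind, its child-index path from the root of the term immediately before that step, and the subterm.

Derivation:
step 0: ((if false then false else true) || (false || false))
step 1: [if@0] (true || (false || false))
step 2: [delta@1] (true || false)
step 3: [delta@root] true

Answer: delta at root : (true || false)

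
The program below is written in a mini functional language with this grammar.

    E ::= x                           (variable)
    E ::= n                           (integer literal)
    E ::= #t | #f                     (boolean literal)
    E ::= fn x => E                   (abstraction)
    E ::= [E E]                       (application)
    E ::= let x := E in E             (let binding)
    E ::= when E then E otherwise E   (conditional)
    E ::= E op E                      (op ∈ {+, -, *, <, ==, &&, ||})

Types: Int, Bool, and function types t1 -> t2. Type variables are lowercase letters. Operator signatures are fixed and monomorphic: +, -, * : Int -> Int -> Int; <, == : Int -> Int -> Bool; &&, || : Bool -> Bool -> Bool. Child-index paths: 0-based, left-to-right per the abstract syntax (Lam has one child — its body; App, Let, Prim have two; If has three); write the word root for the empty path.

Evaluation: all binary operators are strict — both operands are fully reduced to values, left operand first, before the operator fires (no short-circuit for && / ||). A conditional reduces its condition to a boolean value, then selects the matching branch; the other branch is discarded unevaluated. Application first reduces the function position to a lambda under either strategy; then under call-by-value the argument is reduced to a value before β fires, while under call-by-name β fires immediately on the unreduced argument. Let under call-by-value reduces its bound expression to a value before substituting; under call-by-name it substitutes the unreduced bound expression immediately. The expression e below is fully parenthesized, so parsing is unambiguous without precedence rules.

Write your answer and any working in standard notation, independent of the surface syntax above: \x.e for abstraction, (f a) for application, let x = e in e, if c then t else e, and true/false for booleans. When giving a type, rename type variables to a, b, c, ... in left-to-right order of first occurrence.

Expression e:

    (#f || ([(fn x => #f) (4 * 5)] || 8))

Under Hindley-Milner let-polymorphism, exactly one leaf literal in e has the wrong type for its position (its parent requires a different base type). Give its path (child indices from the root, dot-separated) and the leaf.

Working:
  unify Bool ~ Bool
\x._ : a -> Bool
  unify Int ~ Int
  unify Int ~ Int
  unify a -> Bool ~ Int -> b
  unify a ~ Int
  unify Bool ~ b
_ _ : Bool
  unify Bool ~ Bool
  unify Int ~ Bool
  FAIL: mismatch Int ~ Bool

Answer: 1.1 : 8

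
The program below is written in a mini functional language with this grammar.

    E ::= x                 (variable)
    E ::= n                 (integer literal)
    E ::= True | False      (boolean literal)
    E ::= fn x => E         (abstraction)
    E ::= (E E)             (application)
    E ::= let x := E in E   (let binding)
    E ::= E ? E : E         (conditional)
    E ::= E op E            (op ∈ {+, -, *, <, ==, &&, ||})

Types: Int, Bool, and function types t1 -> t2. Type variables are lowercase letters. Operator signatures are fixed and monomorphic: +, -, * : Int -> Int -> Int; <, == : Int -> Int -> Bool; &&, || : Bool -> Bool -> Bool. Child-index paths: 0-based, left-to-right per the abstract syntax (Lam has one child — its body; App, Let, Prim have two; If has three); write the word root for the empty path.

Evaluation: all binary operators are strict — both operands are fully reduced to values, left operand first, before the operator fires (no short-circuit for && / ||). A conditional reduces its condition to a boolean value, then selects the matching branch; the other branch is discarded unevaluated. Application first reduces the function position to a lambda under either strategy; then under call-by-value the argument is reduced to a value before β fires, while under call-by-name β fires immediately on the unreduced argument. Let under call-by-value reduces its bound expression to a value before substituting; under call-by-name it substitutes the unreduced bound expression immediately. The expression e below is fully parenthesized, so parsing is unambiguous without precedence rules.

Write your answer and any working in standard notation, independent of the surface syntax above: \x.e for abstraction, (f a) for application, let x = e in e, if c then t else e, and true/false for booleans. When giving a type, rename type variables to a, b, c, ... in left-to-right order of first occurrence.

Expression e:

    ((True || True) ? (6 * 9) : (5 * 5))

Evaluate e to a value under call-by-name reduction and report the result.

Answer: 54

Derivation:
step 0: (if (true || true) then (6 * 9) else (5 * 5))
step 1: [delta@0] (if true then (6 * 9) else (5 * 5))
step 2: [if@root] (6 * 9)
step 3: [delta@root] 54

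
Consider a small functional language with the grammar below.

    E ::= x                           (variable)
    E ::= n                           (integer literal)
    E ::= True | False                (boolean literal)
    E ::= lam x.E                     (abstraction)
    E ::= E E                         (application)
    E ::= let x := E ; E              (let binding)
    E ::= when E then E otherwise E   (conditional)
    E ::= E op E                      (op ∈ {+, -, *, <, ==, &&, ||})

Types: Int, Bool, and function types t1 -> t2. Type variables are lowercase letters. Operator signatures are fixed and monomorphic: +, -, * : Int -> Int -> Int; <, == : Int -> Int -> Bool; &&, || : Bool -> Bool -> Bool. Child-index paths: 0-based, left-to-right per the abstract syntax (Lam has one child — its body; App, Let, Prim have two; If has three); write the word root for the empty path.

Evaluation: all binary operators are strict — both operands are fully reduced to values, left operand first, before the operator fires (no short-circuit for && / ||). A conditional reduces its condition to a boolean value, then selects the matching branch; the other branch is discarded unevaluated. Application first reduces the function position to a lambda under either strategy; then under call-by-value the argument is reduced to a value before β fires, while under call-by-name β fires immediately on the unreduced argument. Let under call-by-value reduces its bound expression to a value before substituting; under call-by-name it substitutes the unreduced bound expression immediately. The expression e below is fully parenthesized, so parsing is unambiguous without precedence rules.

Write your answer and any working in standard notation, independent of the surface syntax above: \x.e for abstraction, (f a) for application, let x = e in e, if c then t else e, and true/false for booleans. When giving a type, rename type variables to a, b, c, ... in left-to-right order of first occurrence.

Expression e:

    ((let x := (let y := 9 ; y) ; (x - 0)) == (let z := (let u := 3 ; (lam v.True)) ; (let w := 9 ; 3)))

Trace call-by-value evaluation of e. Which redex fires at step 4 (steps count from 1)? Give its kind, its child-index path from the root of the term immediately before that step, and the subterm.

Answer: let at 1.0 : (let u = 3 in (\v.true))

Working:
step 0: ((let x = (let y = 9 in y) in (x - 0)) == (let z = (let u = 3 in (\v.true)) in (let w = 9 in 3)))
step 1: [let@0.0] ((let x = 9 in (x - 0)) == (let z = (let u = 3 in (\v.true)) in (let w = 9 in 3)))
step 2: [let@0] ((9 - 0) == (let z = (let u = 3 in (\v.true)) in (let w = 9 in 3)))
step 3: [delta@0] (9 == (let z = (let u = 3 in (\v.true)) in (let w = 9 in 3)))
step 4: [let@1.0] (9 == (let z = (\v.true) in (let w = 9 in 3)))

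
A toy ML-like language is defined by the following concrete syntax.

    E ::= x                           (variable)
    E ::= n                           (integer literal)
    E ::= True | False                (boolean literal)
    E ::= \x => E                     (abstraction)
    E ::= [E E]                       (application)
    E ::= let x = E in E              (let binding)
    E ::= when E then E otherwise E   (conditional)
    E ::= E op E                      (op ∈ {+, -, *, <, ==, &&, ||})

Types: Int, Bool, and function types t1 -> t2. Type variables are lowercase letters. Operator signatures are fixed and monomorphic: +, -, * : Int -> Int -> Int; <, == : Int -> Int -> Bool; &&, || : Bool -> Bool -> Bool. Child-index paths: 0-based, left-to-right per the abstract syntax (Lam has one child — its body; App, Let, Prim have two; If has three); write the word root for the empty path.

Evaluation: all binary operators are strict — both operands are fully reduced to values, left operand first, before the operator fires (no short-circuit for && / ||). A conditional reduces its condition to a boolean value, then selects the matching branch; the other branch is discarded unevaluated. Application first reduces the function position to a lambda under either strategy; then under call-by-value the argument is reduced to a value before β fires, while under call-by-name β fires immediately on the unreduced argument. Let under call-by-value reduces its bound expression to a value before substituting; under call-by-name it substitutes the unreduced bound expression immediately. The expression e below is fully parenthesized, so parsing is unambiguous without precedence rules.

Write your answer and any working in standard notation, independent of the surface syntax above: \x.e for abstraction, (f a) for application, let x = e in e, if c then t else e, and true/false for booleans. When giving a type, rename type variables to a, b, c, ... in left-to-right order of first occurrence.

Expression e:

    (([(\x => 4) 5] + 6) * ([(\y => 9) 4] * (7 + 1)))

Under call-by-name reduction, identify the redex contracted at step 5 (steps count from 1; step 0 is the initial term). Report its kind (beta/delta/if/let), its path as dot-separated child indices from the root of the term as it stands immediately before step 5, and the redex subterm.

Derivation:
step 0: ((((\x.4) 5) + 6) * (((\y.9) 4) * (7 + 1)))
step 1: [beta@0.0] ((4 + 6) * (((\y.9) 4) * (7 + 1)))
step 2: [delta@0] (10 * (((\y.9) 4) * (7 + 1)))
step 3: [beta@1.0] (10 * (9 * (7 + 1)))
step 4: [delta@1.1] (10 * (9 * 8))
step 5: [delta@1] (10 * 72)

Answer: delta at 1 : (9 * 8)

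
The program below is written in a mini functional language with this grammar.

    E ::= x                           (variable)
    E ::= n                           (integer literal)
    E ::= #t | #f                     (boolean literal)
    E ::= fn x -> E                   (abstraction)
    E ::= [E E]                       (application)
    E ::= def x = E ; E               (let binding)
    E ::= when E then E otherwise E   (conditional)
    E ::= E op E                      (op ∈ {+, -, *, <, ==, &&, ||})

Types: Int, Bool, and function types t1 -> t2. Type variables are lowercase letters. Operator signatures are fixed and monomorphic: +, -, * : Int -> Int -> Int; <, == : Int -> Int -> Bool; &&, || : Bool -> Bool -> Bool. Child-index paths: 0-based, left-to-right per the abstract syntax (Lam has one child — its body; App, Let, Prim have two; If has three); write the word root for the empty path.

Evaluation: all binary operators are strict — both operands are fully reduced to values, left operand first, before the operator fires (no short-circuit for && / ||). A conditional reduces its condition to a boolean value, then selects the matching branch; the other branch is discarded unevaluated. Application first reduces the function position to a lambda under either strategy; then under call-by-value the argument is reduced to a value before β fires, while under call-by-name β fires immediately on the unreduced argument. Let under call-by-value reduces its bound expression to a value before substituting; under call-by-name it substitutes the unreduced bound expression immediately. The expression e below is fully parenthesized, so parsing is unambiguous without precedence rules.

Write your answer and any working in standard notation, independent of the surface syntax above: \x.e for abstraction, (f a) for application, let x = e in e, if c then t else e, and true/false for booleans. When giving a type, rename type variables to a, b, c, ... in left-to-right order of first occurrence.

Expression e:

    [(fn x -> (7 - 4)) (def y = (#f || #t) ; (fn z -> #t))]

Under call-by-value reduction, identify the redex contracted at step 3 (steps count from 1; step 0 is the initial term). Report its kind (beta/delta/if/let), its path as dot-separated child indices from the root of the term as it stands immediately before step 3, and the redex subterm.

Answer: beta at root : ((\x.(7 - 4)) (\z.true))

Derivation:
step 0: ((\x.(7 - 4)) (let y = (false || true) in (\z.true)))
step 1: [delta@1.0] ((\x.(7 - 4)) (let y = true in (\z.true)))
step 2: [let@1] ((\x.(7 - 4)) (\z.true))
step 3: [beta@root] (7 - 4)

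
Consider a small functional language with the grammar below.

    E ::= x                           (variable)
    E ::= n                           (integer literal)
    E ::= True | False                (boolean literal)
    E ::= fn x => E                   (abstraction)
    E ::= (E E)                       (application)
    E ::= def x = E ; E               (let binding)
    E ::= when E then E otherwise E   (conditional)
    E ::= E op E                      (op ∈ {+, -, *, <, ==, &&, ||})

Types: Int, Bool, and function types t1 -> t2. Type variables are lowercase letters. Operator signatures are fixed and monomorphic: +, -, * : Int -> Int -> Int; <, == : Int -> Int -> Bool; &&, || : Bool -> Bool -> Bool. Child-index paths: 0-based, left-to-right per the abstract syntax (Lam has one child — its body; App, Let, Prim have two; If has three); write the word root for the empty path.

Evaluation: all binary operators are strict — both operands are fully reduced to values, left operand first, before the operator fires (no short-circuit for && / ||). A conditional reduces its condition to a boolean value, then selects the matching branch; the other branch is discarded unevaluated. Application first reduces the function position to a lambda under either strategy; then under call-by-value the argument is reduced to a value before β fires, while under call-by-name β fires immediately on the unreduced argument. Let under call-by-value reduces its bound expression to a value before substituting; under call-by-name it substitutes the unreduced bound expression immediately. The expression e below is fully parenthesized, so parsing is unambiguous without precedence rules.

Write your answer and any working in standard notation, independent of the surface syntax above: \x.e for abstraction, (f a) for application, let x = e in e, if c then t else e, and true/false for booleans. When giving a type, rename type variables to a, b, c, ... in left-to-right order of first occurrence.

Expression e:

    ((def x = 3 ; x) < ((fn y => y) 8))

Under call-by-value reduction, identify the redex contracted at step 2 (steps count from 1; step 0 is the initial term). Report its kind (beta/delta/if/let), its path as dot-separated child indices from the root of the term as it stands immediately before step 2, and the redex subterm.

Answer: beta at 1 : ((\y.y) 8)

Trace:
step 0: ((let x = 3 in x) < ((\y.y) 8))
step 1: [let@0] (3 < ((\y.y) 8))
step 2: [beta@1] (3 < 8)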